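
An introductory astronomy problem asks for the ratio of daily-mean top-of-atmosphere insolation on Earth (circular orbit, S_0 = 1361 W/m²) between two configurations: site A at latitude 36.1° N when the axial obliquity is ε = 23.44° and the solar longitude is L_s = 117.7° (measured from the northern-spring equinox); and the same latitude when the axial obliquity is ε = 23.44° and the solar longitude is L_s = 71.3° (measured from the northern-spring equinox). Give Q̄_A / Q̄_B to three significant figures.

Q̄_A / Q̄_B ≈ 0.983

— Configuration A (ϕ=+36.1°):
Solar declination: sin δ = sin ε · sin L_s = sin 23.44° × sin 117.7° = 0.35220, so δ = +20.622°.
cos h₀ = −tan(+36.1°) tan(+20.622°) = -0.2744, h₀ = 1.8488 rad.
Bracket: h₀ sin ϕ sin δ + cos ϕ cos δ sin h₀ = 1.8488×0.58920×0.35220 + 0.80799×0.93592×0.96161 = 0.383656 + 0.727183 = 1.110839.
Q̄ = (S_0/π) × [bracket] = (1361/π) × 1.110839 = 481.24 W/m².
— Configuration B (ϕ=+36.1°):
Solar declination: sin δ = sin ε · sin L_s = sin 23.44° × sin 71.3° = 0.37679, so δ = +22.135°.
cos h₀ = −tan(+36.1°) tan(+22.135°) = -0.2966, h₀ = 1.8719 rad.
Bracket: h₀ sin ϕ sin δ + cos ϕ cos δ sin h₀ = 1.8719×0.58920×0.37679 + 0.80799×0.92630×0.95500 = 0.415571 + 0.714761 = 1.130332.
Q̄ = (S_0/π) × [bracket] = (1361/π) × 1.130332 = 489.68 W/m².
Ratio Q̄_A / Q̄_B = 481.24 / 489.68 = 0.9828.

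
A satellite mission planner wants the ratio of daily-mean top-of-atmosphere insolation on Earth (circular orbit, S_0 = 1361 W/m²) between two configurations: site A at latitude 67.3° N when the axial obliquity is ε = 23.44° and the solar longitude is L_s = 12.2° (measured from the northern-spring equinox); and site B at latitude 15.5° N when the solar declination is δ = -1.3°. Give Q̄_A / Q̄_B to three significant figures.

Q̄_A / Q̄_B ≈ 0.539

— Configuration A (ϕ=+67.3°):
Solar declination: sin δ = sin ε · sin L_s = sin 23.44° × sin 12.2° = 0.08406, so δ = +4.822°.
cos h₀ = −tan(+67.3°) tan(+4.822°) = -0.2017, h₀ = 1.7739 rad.
Bracket: h₀ sin ϕ sin δ + cos ϕ cos δ sin h₀ = 1.7739×0.92254×0.08406 + 0.38591×0.99646×0.97945 = 0.137564 + 0.376642 = 0.514206.
Q̄ = (S_0/π) × [bracket] = (1361/π) × 0.514206 = 222.76 W/m².
— Configuration B (ϕ=+15.5°):
cos h₀ = −tan(+15.5°) tan(-1.300°) = 0.0063, h₀ = 1.5645 rad.
Bracket: h₀ sin ϕ sin δ + cos ϕ cos δ sin h₀ = 1.5645×0.26724×-0.02269 + 0.96363×0.99974×0.99998 = -0.009487 + 0.963360 = 0.953873.
Q̄ = (S_0/π) × [bracket] = (1361/π) × 0.953873 = 413.24 W/m².
Ratio Q̄_A / Q̄_B = 222.76 / 413.24 = 0.5391.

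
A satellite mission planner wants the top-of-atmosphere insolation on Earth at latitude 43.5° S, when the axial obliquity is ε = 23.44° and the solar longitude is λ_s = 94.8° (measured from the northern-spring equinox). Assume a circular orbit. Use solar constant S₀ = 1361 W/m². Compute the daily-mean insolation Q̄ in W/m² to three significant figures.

Solar declination: sin δ = sin ε · sin λ_s = sin 23.44° × sin 94.8° = 0.39639, so δ = +23.353°.
cos H₀ = −tan(-43.5°) tan(+23.353°) = 0.4097, H₀ = 1.1486 rad.
Bracket: H₀ sin φ sin δ + cos φ cos δ sin H₀ = 1.1486×-0.68835×0.39639 + 0.72537×0.91808×0.91221 = -0.313401 + 0.607484 = 0.294083.
Q̄ = (S₀/π) × [bracket] = (1361/π) × 0.294083 = 127.4 W/m².

Q̄ ≈ 127 W/m²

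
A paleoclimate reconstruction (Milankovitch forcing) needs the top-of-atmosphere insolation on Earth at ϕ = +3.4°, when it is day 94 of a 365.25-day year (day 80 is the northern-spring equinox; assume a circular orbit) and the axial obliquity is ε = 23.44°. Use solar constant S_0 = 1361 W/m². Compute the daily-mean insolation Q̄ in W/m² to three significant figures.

Q̄ ≈ 434 W/m²

Solar longitude: L_s = 360° × (94 − 80)/365.25 = 13.799°.
sin δ = sin 23.44° × sin 13.799° = 0.09488, so δ = +5.444°.
cos h₀ = −tan(+3.4°) tan(+5.444°) = -0.0057, h₀ = 1.5765 rad.
Bracket: h₀ sin ϕ sin δ + cos ϕ cos δ sin h₀ = 1.5765×0.05931×0.09488 + 0.99824×0.99549×0.99998 = 0.008871 + 0.993718 = 1.002589.
Q̄ = (S_0/π) × [bracket] = (1361/π) × 1.002589 = 434.3 W/m².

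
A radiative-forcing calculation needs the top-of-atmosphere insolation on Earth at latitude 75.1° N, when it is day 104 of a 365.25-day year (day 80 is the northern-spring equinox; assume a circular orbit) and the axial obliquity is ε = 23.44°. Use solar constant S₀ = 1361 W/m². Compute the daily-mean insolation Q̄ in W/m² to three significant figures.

Q̄ ≈ 236 W/m²

Solar longitude: λ_s = 360° × (104 − 80)/365.25 = 23.655°.
sin δ = sin 23.44° × sin 23.655° = 0.15960, so δ = +9.184°.
cos H₀ = −tan(+75.1°) tan(+9.184°) = -0.6076, H₀ = 2.2239 rad.
Bracket: H₀ sin φ sin δ + cos φ cos δ sin H₀ = 2.2239×0.96638×0.15960 + 0.25713×0.98718×0.79422 = 0.343002 + 0.201600 = 0.544602.
Q̄ = (S₀/π) × [bracket] = (1361/π) × 0.544602 = 235.9 W/m².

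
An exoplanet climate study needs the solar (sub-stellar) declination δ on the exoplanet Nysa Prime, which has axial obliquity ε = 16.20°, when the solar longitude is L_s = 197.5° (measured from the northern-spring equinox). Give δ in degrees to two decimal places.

δ = -4.81°

sin δ = sin ε · sin L_s = sin 16.20° × sin 197.5° = -0.083894.
δ = arcsin(-0.083894) = -4.81°.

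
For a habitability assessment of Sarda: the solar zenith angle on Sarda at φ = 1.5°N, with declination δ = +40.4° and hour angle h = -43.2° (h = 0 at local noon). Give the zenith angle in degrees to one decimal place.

θ_z = 55.1°

cos θ_z = sin φ sin δ + cos φ cos δ cos h = 0.016966 + 0.554947 = 0.571913.
θ_z = arccos(0.571913) = 55.1°.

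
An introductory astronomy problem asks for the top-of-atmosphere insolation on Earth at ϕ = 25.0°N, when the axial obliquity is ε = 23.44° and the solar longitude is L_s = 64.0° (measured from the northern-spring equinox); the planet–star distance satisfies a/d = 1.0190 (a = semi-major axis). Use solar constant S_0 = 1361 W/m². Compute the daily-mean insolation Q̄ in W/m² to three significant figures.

Q̄ ≈ 494 W/m²

Solar declination: sin δ = sin ε · sin L_s = sin 23.44° × sin 64.0° = 0.35753, so δ = +20.949°.
cos h₀ = −tan(+25.0°) tan(+20.949°) = -0.1785, h₀ = 1.7503 rad.
Bracket: h₀ sin ϕ sin δ + cos ϕ cos δ sin h₀ = 1.7503×0.42262×0.35753 + 0.90631×0.93390×0.98394 = 0.264469 + 0.832810 = 1.097279.
Inverse-square distance factor (a/d)² = 1.0190² = 1.038361.
Q̄ = (S_0/π) × 1.038361 × [bracket] = (1361/π) × 1.038361 × 1.097279 = 493.6 W/m².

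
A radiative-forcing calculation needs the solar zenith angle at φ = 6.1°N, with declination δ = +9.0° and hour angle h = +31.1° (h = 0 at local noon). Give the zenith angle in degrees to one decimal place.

cos θ_z = sin φ sin δ + cos φ cos δ cos h = 0.016623 + 0.840936 = 0.857559.
θ_z = arccos(0.857559) = 31.0°.

θ_z = 31.0°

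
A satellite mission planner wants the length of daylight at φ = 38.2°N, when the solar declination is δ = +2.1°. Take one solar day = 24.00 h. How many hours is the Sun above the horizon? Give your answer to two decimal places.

cos H₀ = −tan φ · tan δ = −tan(+38.2°) × tan(+2.100°) = -0.0289, so H₀ = 1.5997 rad = 91.65°.
Daylight = 2H₀/(2π) × 24.00 h = (1.5997/π) × 24.00 = 12.22 h.

12.22 h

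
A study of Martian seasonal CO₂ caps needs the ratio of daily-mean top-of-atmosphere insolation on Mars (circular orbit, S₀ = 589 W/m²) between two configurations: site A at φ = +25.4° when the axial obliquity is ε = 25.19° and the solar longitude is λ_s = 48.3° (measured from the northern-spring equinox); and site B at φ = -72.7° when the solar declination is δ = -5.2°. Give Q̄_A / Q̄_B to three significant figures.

— Configuration A (φ=+25.4°):
Solar declination: sin δ = sin ε · sin λ_s = sin 25.19° × sin 48.3° = 0.31779, so δ = +18.529°.
cos H₀ = −tan(+25.4°) tan(+18.529°) = -0.1591, H₀ = 1.7306 rad.
Bracket: H₀ sin φ sin δ + cos φ cos δ sin H₀ = 1.7306×0.42894×0.31779 + 0.90334×0.94816×0.98726 = 0.235903 + 0.845599 = 1.081502.
Q̄ = (S₀/π) × [bracket] = (589/π) × 1.081502 = 202.76 W/m².
— Configuration B (φ=-72.7°):
cos H₀ = −tan(-72.7°) tan(-5.200°) = -0.2922, H₀ = 1.8673 rad.
Bracket: H₀ sin φ sin δ + cos φ cos δ sin H₀ = 1.8673×-0.95476×-0.09063 + 0.29737×0.99588×0.95636 = 0.161577 + 0.283221 = 0.444798.
Q̄ = (S₀/π) × [bracket] = (589/π) × 0.444798 = 83.393 W/m².
Ratio Q̄_A / Q̄_B = 202.76 / 83.393 = 2.431.

Q̄_A / Q̄_B ≈ 2.43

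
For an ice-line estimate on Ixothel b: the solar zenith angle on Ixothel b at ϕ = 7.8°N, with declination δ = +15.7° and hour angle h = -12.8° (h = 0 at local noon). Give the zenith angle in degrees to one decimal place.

θ_z = 14.8°

cos θ_z = sin ϕ sin δ + cos ϕ cos δ cos h = 0.036725 + 0.930083 = 0.966808.
θ_z = arccos(0.966808) = 14.8°.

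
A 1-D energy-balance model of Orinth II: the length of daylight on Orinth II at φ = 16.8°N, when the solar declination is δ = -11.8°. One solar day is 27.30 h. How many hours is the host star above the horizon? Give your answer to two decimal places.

13.10 h

cos H₀ = −tan φ · tan δ = −tan(+16.8°) × tan(-11.800°) = 0.0631, so H₀ = 1.5077 rad = 86.38°.
Daylight = 2H₀/(2π) × 27.30 h = (1.5077/π) × 27.30 = 13.10 h.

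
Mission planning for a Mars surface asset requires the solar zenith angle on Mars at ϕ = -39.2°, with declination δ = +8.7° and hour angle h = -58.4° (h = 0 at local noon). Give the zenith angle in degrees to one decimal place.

θ_z = 72.2°

cos θ_z = sin ϕ sin δ + cos ϕ cos δ cos h = -0.095601 + 0.401388 = 0.305787.
θ_z = arccos(0.305787) = 72.2°.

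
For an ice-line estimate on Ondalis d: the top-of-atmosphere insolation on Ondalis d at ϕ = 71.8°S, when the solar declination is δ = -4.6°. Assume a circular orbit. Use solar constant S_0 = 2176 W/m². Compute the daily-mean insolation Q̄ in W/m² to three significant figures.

Q̄ ≈ 305 W/m²

cos h₀ = −tan(-71.8°) tan(-4.600°) = -0.2447, h₀ = 1.8180 rad.
Bracket: h₀ sin ϕ sin δ + cos ϕ cos δ sin h₀ = 1.8180×-0.94997×-0.08020 + 0.31233×0.99678×0.96960 = 0.138509 + 0.301860 = 0.440369.
Q̄ = (S_0/π) × [bracket] = (2176/π) × 0.440369 = 305.0 W/m².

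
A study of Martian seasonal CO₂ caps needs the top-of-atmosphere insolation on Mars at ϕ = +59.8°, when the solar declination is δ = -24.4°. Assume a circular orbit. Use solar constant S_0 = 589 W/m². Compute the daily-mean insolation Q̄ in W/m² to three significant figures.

Q̄ ≈ 8.49 W/m²

cos h₀ = −tan(+59.8°) tan(-24.400°) = 0.7794, h₀ = 0.6771 rad.
Bracket: h₀ sin ϕ sin δ + cos ϕ cos δ sin h₀ = 0.6771×0.86427×-0.41310 + 0.50302×0.91068×0.62653 = -0.241745 + 0.287007 = 0.045262.
Q̄ = (S_0/π) × [bracket] = (589/π) × 0.045262 = 8.486 W/m².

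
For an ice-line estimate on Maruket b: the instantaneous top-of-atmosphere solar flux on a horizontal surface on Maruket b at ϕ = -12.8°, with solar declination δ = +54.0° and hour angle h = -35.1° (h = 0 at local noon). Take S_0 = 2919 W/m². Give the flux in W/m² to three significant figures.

cos θ_z = sin ϕ sin δ + cos ϕ cos δ cos h = -0.179236 + 0.468946 = 0.289710.
Flux = S_0 · cos θ_z = 2919 × 0.289710 = 845.7 W/m².

846 W/m²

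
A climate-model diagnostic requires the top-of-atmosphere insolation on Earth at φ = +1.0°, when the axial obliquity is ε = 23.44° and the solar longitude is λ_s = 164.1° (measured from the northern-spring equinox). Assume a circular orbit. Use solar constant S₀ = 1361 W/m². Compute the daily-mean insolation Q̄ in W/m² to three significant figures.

Solar declination: sin δ = sin ε · sin λ_s = sin 23.44° × sin 164.1° = 0.10898, so δ = +6.256°.
cos H₀ = −tan(+1.0°) tan(+6.256°) = -0.0019, H₀ = 1.5727 rad.
Bracket: H₀ sin φ sin δ + cos φ cos δ sin H₀ = 1.5727×0.01745×0.10898 + 0.99985×0.99404×1.00000 = 0.002991 + 0.993891 = 0.996882.
Q̄ = (S₀/π) × [bracket] = (1361/π) × 0.996882 = 431.9 W/m².

Q̄ ≈ 432 W/m²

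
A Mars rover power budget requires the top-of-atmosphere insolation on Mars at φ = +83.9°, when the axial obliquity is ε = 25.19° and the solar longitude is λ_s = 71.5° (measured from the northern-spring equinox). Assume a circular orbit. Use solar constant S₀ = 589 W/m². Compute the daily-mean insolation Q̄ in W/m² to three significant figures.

Q̄ ≈ 236 W/m²

Solar declination: sin δ = sin ε · sin λ_s = sin 25.19° × sin 71.5° = 0.40363, so δ = +23.805°.
cos H₀ = −tan(+83.9°) tan(+23.805°) = -4.1280 ≤ −1 ⇒ polar day, H₀ = π.
Bracket: H₀ sin φ sin δ + cos φ cos δ sin H₀ = 3.1416×0.99434×0.40363 + 0.10626×0.91492×0.00000 = 1.260867 + 0.000000 = 1.260867.
Q̄ = (S₀/π) × [bracket] = (589/π) × 1.260867 = 236.4 W/m².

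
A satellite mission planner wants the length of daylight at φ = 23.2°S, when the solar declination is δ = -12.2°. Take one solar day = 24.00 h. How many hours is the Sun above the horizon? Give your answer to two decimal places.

12.71 h

cos H₀ = −tan φ · tan δ = −tan(-23.2°) × tan(-12.200°) = -0.0927, so H₀ = 1.6636 rad = 95.32°.
Daylight = 2H₀/(2π) × 24.00 h = (1.6636/π) × 24.00 = 12.71 h.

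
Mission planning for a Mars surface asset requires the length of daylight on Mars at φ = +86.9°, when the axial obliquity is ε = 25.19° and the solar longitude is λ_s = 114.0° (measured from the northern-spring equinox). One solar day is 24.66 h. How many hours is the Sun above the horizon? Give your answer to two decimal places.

24.66 h

Solar declination: sin δ = sin ε · sin λ_s = sin 25.19° × sin 114.0° = 0.38882, so δ = +22.881°.
Sunrise equation: cos H₀ = −tan φ · tan δ = -7.7926 ≤ −1, so the Sun never sets (polar day) and H₀ = π.
Daylight = 2H₀/(2π) × 24.66 h = (3.1416/π) × 24.66 = 24.66 h.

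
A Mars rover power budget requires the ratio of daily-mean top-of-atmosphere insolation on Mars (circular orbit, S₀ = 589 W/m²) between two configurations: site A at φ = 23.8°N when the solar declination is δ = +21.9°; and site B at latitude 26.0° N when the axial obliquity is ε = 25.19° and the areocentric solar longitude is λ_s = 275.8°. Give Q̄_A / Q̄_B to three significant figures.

— Configuration A (φ=+23.8°):
cos H₀ = −tan(+23.8°) tan(+21.900°) = -0.1773, H₀ = 1.7490 rad.
Bracket: H₀ sin φ sin δ + cos φ cos δ sin H₀ = 1.7490×0.40355×0.37299 + 0.91496×0.92784×0.98416 = 0.263260 + 0.835489 = 1.098749.
Q̄ = (S₀/π) × [bracket] = (589/π) × 1.098749 = 206.00 W/m².
— Configuration B (φ=+26.0°):
sin δ = sin 25.19° × sin 275.8° = -0.42344, so δ = -25.052°.
cos H₀ = −tan(+26.0°) tan(-25.052°) = 0.2280, H₀ = 1.3408 rad.
Bracket: H₀ sin φ sin δ + cos φ cos δ sin H₀ = 1.3408×0.43837×-0.42344 + 0.89879×0.90592×0.97367 = -0.248884 + 0.792793 = 0.543909.
Q̄ = (S₀/π) × [bracket] = (589/π) × 0.543909 = 101.97 W/m².
Ratio Q̄_A / Q̄_B = 206.00 / 101.97 = 2.020.

Q̄_A / Q̄_B ≈ 2.02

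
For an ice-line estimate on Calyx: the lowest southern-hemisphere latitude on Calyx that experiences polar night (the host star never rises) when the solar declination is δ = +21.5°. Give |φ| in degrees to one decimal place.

Polar night requires cos H₀ = −tan φ tan δ ≥ 1, i.e. tan φ tan δ ≤ −1.
The boundary is |tan φ| · |tan δ| = 1, so |φ| = 90° − |δ| = 90° − 21.5° = 68.5° in the southern hemisphere.

|φ| = 68.5°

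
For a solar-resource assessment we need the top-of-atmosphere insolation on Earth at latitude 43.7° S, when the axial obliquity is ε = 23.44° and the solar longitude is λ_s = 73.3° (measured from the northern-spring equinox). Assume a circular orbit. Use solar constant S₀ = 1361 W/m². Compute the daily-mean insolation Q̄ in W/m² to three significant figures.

Q̄ ≈ 133 W/m²

Solar declination: sin δ = sin ε · sin λ_s = sin 23.44° × sin 73.3° = 0.38101, so δ = +22.396°.
cos H₀ = −tan(-43.7°) tan(+22.396°) = 0.3938, H₀ = 1.1660 rad.
Bracket: H₀ sin φ sin δ + cos φ cos δ sin H₀ = 1.1660×-0.69088×0.38101 + 0.72297×0.92457×0.91919 = -0.306929 + 0.614420 = 0.307491.
Q̄ = (S₀/π) × [bracket] = (1361/π) × 0.307491 = 133.2 W/m².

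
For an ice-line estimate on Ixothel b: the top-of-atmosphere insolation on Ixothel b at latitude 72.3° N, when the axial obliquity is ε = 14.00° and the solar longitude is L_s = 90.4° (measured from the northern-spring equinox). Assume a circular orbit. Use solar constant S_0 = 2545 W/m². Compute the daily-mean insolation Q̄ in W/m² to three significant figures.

Q̄ ≈ 610 W/m²

Solar declination: sin δ = sin ε · sin L_s = sin 14.00° × sin 90.4° = 0.24192, so δ = +14.000°.
cos h₀ = −tan(+72.3°) tan(+14.000°) = -0.7812, h₀ = 2.4674 rad.
Bracket: h₀ sin ϕ sin δ + cos ϕ cos δ sin h₀ = 2.4674×0.95266×0.24192 + 0.30403×0.97030×0.62425 = 0.568656 + 0.184154 = 0.752810.
Q̄ = (S_0/π) × [bracket] = (2545/π) × 0.752810 = 609.9 W/m².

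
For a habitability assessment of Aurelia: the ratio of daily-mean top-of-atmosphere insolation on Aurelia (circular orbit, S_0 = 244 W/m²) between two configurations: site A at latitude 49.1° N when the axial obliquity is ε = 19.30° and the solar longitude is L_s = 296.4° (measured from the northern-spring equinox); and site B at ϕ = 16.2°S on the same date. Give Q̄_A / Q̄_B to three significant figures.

Q̄_A / Q̄_B ≈ 0.299

— Configuration A (ϕ=+49.1°):
Solar declination: sin δ = sin ε · sin L_s = sin 19.30° × sin 296.4° = -0.29605, so δ = -17.220°.
cos h₀ = −tan(+49.1°) tan(-17.220°) = 0.3578, h₀ = 1.2049 rad.
Bracket: h₀ sin ϕ sin δ + cos ϕ cos δ sin h₀ = 1.2049×0.75585×-0.29605 + 0.65474×0.95517×0.93380 = -0.269620 + 0.583987 = 0.314367.
Q̄ = (S_0/π) × [bracket] = (244/π) × 0.314367 = 24.416 W/m².
— Configuration B (ϕ=-16.2°):
cos h₀ = −tan(-16.2°) tan(-17.220°) = -0.0900, h₀ = 1.6610 rad.
Bracket: h₀ sin ϕ sin δ + cos ϕ cos δ sin h₀ = 1.6610×-0.27899×-0.29605 + 0.96029×0.95517×0.99594 = 0.137190 + 0.913516 = 1.050706.
Q̄ = (S_0/π) × [bracket] = (244/π) × 1.050706 = 81.606 W/m².
Ratio Q̄_A / Q̄_B = 24.416 / 81.606 = 0.2992.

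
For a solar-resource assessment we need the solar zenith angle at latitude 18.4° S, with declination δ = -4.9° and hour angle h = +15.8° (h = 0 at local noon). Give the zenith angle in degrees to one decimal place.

θ_z = 20.5°

cos θ_z = sin φ sin δ + cos φ cos δ cos h = 0.026962 + 0.909689 = 0.936651.
θ_z = arccos(0.936651) = 20.5°.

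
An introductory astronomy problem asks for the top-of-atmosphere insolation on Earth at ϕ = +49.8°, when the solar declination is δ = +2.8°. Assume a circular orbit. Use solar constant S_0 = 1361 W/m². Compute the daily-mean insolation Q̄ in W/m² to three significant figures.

Q̄ ≈ 305 W/m²

cos h₀ = −tan(+49.8°) tan(+2.800°) = -0.0579, h₀ = 1.6287 rad.
Bracket: h₀ sin ϕ sin δ + cos ϕ cos δ sin h₀ = 1.6287×0.76380×0.04885 + 0.64546×0.99881×0.99832 = 0.060769 + 0.643609 = 0.704378.
Q̄ = (S_0/π) × [bracket] = (1361/π) × 0.704378 = 305.2 W/m².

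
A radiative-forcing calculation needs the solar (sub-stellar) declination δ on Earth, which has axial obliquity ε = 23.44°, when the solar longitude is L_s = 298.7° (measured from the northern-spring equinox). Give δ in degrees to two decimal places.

sin δ = sin ε · sin L_s = sin 23.44° × sin 298.7° = -0.348919.
δ = arcsin(-0.348919) = -20.42°.

δ = -20.42°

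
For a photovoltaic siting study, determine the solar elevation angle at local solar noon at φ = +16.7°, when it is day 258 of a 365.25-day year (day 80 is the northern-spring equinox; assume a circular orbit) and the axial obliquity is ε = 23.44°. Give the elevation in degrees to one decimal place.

75.1°

Solar longitude: λ_s = 360° × (258 − 80)/365.25 = 175.441°.
sin δ = sin 23.44° × sin 175.441° = 0.03162, so δ = +1.812°.
At local noon the hour angle is zero, so the zenith angle equals |φ − δ| = |+16.7° − (+1.812°)| = 14.888°.
Elevation = 90° − 14.888° = 75.1°.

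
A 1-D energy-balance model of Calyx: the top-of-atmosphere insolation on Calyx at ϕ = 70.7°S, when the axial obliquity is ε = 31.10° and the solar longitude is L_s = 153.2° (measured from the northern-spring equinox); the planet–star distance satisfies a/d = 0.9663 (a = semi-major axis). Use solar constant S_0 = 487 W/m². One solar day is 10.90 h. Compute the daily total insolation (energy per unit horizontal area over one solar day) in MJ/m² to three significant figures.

0.311 MJ/m²

Solar declination: sin δ = sin ε · sin L_s = sin 31.10° × sin 153.2° = 0.23289, so δ = +13.467°.
cos h₀ = −tan(-70.7°) tan(+13.467°) = 0.6838, h₀ = 0.8178 rad.
Bracket: h₀ sin ϕ sin δ + cos ϕ cos δ sin h₀ = 0.8178×-0.94380×0.23289 + 0.33051×0.97250×0.72963 = -0.179754 + 0.234518 = 0.054764.
Inverse-square distance factor (a/d)² = 0.9663² = 0.933736.
Q̄ = (S_0/π) × 0.933736 × [bracket] = (487/π) × 0.933736 × 0.054764 = 7.9268 W/m².
Daily total = Q̄ × 10.90 h × 3600 s/h = 7.9268 × 10.90 × 3600 / 10⁶ = 0.3110 MJ/m².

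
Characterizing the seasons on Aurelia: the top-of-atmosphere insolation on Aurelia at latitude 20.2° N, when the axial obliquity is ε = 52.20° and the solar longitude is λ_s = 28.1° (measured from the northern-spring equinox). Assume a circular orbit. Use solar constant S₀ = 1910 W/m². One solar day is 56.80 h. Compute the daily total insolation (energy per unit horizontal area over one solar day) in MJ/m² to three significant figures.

135 MJ/m²

Solar declination: sin δ = sin ε · sin λ_s = sin 52.20° × sin 28.1° = 0.37217, so δ = +21.850°.
cos H₀ = −tan(+20.2°) tan(+21.850°) = -0.1475, H₀ = 1.7189 rad.
Bracket: H₀ sin φ sin δ + cos φ cos δ sin H₀ = 1.7189×0.34530×0.37217 + 0.93849×0.92816×0.98906 = 0.220896 + 0.861539 = 1.082435.
Q̄ = (S₀/π) × [bracket] = (1910/π) × 1.082435 = 658.09 W/m².
Daily total = Q̄ × 56.80 h × 3600 s/h = 658.09 × 56.80 × 3600 / 10⁶ = 134.6 MJ/m².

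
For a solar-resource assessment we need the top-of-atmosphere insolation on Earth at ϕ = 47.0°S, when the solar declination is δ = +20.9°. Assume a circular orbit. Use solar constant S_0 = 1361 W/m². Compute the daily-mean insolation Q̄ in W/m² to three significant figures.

Q̄ ≈ 122 W/m²

cos h₀ = −tan(-47.0°) tan(+20.900°) = 0.4095, h₀ = 1.1489 rad.
Bracket: h₀ sin ϕ sin δ + cos ϕ cos δ sin h₀ = 1.1489×-0.73135×0.35674 + 0.68200×0.93420×0.91231 = -0.299750 + 0.581255 = 0.281505.
Q̄ = (S_0/π) × [bracket] = (1361/π) × 0.281505 = 122.0 W/m².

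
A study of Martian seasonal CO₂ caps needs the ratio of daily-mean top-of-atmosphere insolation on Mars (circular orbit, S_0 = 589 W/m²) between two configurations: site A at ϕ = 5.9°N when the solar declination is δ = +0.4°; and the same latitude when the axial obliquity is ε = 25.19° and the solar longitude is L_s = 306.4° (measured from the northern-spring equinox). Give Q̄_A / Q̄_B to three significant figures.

— Configuration A (ϕ=+5.9°):
cos h₀ = −tan(+5.9°) tan(+0.400°) = -0.0007, h₀ = 1.5715 rad.
Bracket: h₀ sin ϕ sin δ + cos ϕ cos δ sin h₀ = 1.5715×0.10279×0.00698 + 0.99470×0.99998×1.00000 = 0.001128 + 0.994680 = 0.995808.
Q̄ = (S_0/π) × [bracket] = (589/π) × 0.995808 = 186.70 W/m².
— Configuration B (ϕ=+5.9°):
Solar declination: sin δ = sin ε · sin L_s = sin 25.19° × sin 306.4° = -0.34258, so δ = -20.034°.
cos h₀ = −tan(+5.9°) tan(-20.034°) = 0.0377, h₀ = 1.5331 rad.
Bracket: h₀ sin ϕ sin δ + cos ϕ cos δ sin h₀ = 1.5331×0.10279×-0.34258 + 0.99470×0.93949×0.99929 = -0.053986 + 0.933847 = 0.879861.
Q̄ = (S_0/π) × [bracket] = (589/π) × 0.879861 = 164.96 W/m².
Ratio Q̄_A / Q̄_B = 186.70 / 164.96 = 1.132.

Q̄_A / Q̄_B ≈ 1.13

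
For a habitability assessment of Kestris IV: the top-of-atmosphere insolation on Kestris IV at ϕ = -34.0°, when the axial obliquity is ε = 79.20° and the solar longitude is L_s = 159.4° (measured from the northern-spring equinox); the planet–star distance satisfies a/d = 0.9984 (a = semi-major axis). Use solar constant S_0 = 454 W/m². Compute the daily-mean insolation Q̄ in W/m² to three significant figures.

Q̄ ≈ 71.8 W/m²

Solar declination: sin δ = sin ε · sin L_s = sin 79.20° × sin 159.4° = 0.34561, so δ = +20.219°.
cos h₀ = −tan(-34.0°) tan(+20.219°) = 0.2484, h₀ = 1.3197 rad.
Bracket: h₀ sin ϕ sin δ + cos ϕ cos δ sin h₀ = 1.3197×-0.55919×0.34561 + 0.82904×0.93838×0.96865 = -0.255047 + 0.753566 = 0.498519.
Inverse-square distance factor (a/d)² = 0.9984² = 0.996803.
Q̄ = (S_0/π) × 0.996803 × [bracket] = (454/π) × 0.996803 × 0.498519 = 71.81 W/m².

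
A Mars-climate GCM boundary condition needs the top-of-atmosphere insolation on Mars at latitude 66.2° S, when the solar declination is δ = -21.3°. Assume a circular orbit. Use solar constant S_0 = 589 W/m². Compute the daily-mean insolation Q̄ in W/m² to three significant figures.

Q̄ ≈ 198 W/m²

cos h₀ = −tan(-66.2°) tan(-21.300°) = -0.8840, h₀ = 2.6551 rad.
Bracket: h₀ sin ϕ sin δ + cos ϕ cos δ sin h₀ = 2.6551×-0.91496×-0.36325 + 0.40355×0.93169×0.46752 = 0.882447 + 0.175780 = 1.058227.
Q̄ = (S_0/π) × [bracket] = (589/π) × 1.058227 = 198.4 W/m².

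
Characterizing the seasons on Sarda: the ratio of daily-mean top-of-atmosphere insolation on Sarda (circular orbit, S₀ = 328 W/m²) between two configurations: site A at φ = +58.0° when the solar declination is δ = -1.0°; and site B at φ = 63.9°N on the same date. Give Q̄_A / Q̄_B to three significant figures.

— Configuration A (φ=+58.0°):
cos H₀ = −tan(+58.0°) tan(-1.000°) = 0.0279, H₀ = 1.5429 rad.
Bracket: H₀ sin φ sin δ + cos φ cos δ sin H₀ = 1.5429×0.84805×-0.01745 + 0.52992×0.99985×0.99961 = -0.022833 + 0.529634 = 0.506801.
Q̄ = (S₀/π) × [bracket] = (328/π) × 0.506801 = 52.913 W/m².
— Configuration B (φ=+63.9°):
cos H₀ = −tan(+63.9°) tan(-1.000°) = 0.0356, H₀ = 1.5352 rad.
Bracket: H₀ sin φ sin δ + cos φ cos δ sin H₀ = 1.5352×0.89803×-0.01745 + 0.43994×0.99985×0.99937 = -0.024058 + 0.439597 = 0.415539.
Q̄ = (S₀/π) × [bracket] = (328/π) × 0.415539 = 43.385 W/m².
Ratio Q̄_A / Q̄_B = 52.913 / 43.385 = 1.220.

Q̄_A / Q̄_B ≈ 1.22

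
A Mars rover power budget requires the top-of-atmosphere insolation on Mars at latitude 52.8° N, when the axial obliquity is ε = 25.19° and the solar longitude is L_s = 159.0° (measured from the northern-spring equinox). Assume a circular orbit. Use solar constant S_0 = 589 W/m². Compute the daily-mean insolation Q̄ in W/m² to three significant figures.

Q̄ ≈ 150 W/m²

Solar declination: sin δ = sin ε · sin L_s = sin 25.19° × sin 159.0° = 0.15253, so δ = +8.774°.
cos h₀ = −tan(+52.8°) tan(+8.774°) = -0.2033, h₀ = 1.7756 rad.
Bracket: h₀ sin ϕ sin δ + cos ϕ cos δ sin h₀ = 1.7756×0.79653×0.15253 + 0.60460×0.98830×0.97911 = 0.215726 + 0.585044 = 0.800770.
Q̄ = (S_0/π) × [bracket] = (589/π) × 0.800770 = 150.1 W/m².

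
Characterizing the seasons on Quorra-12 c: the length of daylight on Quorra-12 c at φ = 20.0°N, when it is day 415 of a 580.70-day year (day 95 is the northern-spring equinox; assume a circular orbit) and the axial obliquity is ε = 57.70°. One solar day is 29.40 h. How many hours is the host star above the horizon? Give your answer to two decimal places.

Solar longitude: λ_s = 360° × (415 − 95)/580.70 = 198.381°.
sin δ = sin 57.70° × sin 198.381° = -0.26654, so δ = -15.459°.
cos H₀ = −tan φ · tan δ = −tan(+20.0°) × tan(-15.459°) = 0.1007, so H₀ = 1.4700 rad = 84.22°.
Daylight = 2H₀/(2π) × 29.40 h = (1.4700/π) × 29.40 = 13.76 h.

13.76 h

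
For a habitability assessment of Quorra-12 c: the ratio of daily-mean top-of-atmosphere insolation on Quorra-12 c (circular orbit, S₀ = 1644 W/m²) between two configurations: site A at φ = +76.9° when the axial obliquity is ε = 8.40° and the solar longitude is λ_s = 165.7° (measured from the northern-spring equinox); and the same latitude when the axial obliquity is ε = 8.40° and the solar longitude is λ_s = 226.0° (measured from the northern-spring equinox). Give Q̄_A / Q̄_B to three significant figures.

— Configuration A (φ=+76.9°):
Solar declination: sin δ = sin ε · sin λ_s = sin 8.40° × sin 165.7° = 0.03608, so δ = +2.068°.
cos H₀ = −tan(+76.9°) tan(+2.068°) = -0.1552, H₀ = 1.7266 rad.
Bracket: H₀ sin φ sin δ + cos φ cos δ sin H₀ = 1.7266×0.97398×0.03608 + 0.22665×0.99935×0.98789 = 0.060675 + 0.223760 = 0.284435.
Q̄ = (S₀/π) × [bracket] = (1644/π) × 0.284435 = 148.85 W/m².
— Configuration B (φ=+76.9°):
Solar declination: sin δ = sin ε · sin λ_s = sin 8.40° × sin 226.0° = -0.10508, so δ = -6.032°.
cos H₀ = −tan(+76.9°) tan(-6.032°) = 0.4541, H₀ = 1.0995 rad.
Bracket: H₀ sin φ sin δ + cos φ cos δ sin H₀ = 1.0995×0.97398×-0.10508 + 0.22665×0.99446×0.89096 = -0.112529 + 0.200817 = 0.088288.
Q̄ = (S₀/π) × [bracket] = (1644/π) × 0.088288 = 46.201 W/m².
Ratio Q̄_A / Q̄_B = 148.85 / 46.201 = 3.222.

Q̄_A / Q̄_B ≈ 3.22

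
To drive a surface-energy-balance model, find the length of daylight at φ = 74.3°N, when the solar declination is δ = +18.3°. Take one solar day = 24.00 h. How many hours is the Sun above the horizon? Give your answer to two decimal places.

24.00 h

Sunrise equation: cos H₀ = −tan φ · tan δ = -1.1766 ≤ −1, so the Sun never sets (polar day) and H₀ = π.
Daylight = 2H₀/(2π) × 24.00 h = (3.1416/π) × 24.00 = 24.00 h.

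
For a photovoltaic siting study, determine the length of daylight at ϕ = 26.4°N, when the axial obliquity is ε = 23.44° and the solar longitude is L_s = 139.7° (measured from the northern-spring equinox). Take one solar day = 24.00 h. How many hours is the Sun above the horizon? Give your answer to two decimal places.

13.01 h

Solar declination: sin δ = sin ε · sin L_s = sin 23.44° × sin 139.7° = 0.25729, so δ = +14.909°.
cos h₀ = −tan ϕ · tan δ = −tan(+26.4°) × tan(+14.909°) = -0.1322, so h₀ = 1.7034 rad = 97.59°.
Daylight = 2h₀/(2π) × 24.00 h = (1.7034/π) × 24.00 = 13.01 h.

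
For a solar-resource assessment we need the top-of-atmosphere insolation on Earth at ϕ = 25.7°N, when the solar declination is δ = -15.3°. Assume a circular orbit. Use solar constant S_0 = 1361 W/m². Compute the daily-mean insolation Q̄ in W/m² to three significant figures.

Q̄ ≈ 302 W/m²

cos h₀ = −tan(+25.7°) tan(-15.300°) = 0.1317, h₀ = 1.4388 rad.
Bracket: h₀ sin ϕ sin δ + cos ϕ cos δ sin h₀ = 1.4388×0.43366×-0.26387 + 0.90108×0.96456×0.99129 = -0.164642 + 0.861575 = 0.696933.
Q̄ = (S_0/π) × [bracket] = (1361/π) × 0.696933 = 301.9 W/m².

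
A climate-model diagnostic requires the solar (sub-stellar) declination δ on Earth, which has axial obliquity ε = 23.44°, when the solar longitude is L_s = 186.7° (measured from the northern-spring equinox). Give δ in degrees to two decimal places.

δ = -2.66°

sin δ = sin ε · sin L_s = sin 23.44° × sin 186.7° = -0.046410.
δ = arcsin(-0.046410) = -2.66°.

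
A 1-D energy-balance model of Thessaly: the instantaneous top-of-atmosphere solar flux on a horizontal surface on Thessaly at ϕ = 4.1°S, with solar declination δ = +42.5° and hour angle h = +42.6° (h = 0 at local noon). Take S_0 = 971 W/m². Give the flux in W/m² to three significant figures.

479 W/m²

cos θ_z = sin ϕ sin δ + cos ϕ cos δ cos h = -0.048303 + 0.541319 = 0.493016.
Flux = S_0 · cos θ_z = 971 × 0.493016 = 478.7 W/m².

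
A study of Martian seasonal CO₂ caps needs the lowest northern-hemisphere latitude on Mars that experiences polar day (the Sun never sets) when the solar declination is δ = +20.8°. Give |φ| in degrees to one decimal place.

Polar day requires cos H₀ = −tan φ tan δ ≤ −1, i.e. tan φ tan δ ≥ 1.
The boundary is |tan φ| · |tan δ| = 1, so |φ| = 90° − |δ| = 90° − 20.8° = 69.2° in the northern hemisphere.

|φ| = 69.2°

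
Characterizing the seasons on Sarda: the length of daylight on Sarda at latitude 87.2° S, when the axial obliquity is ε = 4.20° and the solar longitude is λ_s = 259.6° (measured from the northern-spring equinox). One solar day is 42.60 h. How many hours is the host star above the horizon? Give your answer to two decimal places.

Solar declination: sin δ = sin ε · sin λ_s = sin 4.20° × sin 259.6° = -0.07204, so δ = -4.131°.
Sunrise equation: cos H₀ = −tan φ · tan δ = -1.4767 ≤ −1, so the host star never sets (polar day) and H₀ = π.
Daylight = 2H₀/(2π) × 42.60 h = (3.1416/π) × 42.60 = 42.60 h.

42.60 h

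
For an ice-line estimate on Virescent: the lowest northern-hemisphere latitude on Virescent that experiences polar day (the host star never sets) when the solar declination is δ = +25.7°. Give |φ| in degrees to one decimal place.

Polar day requires cos H₀ = −tan φ tan δ ≤ −1, i.e. tan φ tan δ ≥ 1.
The boundary is |tan φ| · |tan δ| = 1, so |φ| = 90° − |δ| = 90° − 25.7° = 64.3° in the northern hemisphere.

|φ| = 64.3°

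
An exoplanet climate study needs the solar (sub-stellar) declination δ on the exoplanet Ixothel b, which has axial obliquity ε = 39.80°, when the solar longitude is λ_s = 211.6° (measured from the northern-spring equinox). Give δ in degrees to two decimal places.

δ = -19.60°

sin δ = sin ε · sin λ_s = sin 39.80° × sin 211.6° = -0.335408.
δ = arcsin(-0.335408) = -19.60°.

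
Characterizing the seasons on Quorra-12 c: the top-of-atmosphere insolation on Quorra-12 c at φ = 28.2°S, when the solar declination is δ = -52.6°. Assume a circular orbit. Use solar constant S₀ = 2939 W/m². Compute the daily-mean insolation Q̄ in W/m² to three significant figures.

Q̄ ≈ 1.18e+03 W/m²

cos H₀ = −tan(-28.2°) tan(-52.600°) = -0.7013, H₀ = 2.3480 rad.
Bracket: H₀ sin φ sin δ + cos φ cos δ sin H₀ = 2.3480×-0.47255×-0.79441 + 0.88130×0.60738×0.71285 = 0.881436 + 0.381577 = 1.263013.
Q̄ = (S₀/π) × [bracket] = (2939/π) × 1.263013 = 1182 W/m².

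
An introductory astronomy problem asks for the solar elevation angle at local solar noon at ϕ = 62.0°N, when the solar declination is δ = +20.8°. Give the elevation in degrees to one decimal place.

48.8°

At local noon the hour angle is zero, so the zenith angle equals |ϕ − δ| = |+62.0° − (+20.800°)| = 41.200°.
Elevation = 90° − 41.200° = 48.8°.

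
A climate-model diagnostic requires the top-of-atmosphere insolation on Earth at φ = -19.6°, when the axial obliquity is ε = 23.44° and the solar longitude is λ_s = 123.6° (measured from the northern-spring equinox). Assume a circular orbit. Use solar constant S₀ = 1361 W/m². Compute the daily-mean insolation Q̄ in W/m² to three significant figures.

Solar declination: sin δ = sin ε · sin λ_s = sin 23.44° × sin 123.6° = 0.33133, so δ = +19.349°.
cos H₀ = −tan(-19.6°) tan(+19.349°) = 0.1250, H₀ = 1.4454 rad.
Bracket: H₀ sin φ sin δ + cos φ cos δ sin H₀ = 1.4454×-0.33545×0.33133 + 0.94206×0.94352×0.99215 = -0.160648 + 0.881875 = 0.721227.
Q̄ = (S₀/π) × [bracket] = (1361/π) × 0.721227 = 312.4 W/m².

Q̄ ≈ 312 W/m²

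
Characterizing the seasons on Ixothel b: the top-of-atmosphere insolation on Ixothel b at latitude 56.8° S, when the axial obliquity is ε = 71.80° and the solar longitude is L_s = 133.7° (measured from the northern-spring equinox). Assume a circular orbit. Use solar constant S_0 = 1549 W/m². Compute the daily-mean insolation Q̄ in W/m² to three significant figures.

Q̄ ≈ 0.00 W/m²

Solar declination: sin δ = sin ε · sin L_s = sin 71.80° × sin 133.7° = 0.68680, so δ = +43.377°.
cos h₀ = −tan(-56.8°) tan(+43.377°) = 1.4440 ≥ 1 ⇒ polar night, h₀ = 0 and Q̄ = 0.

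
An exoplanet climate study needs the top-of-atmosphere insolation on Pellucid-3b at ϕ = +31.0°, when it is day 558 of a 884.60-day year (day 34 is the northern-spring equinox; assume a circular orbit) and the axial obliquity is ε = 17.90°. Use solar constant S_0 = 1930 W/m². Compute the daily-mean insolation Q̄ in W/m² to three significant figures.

Q̄ ≈ 438 W/m²

Solar longitude: L_s = 360° × (558 − 34)/884.60 = 213.249°.
sin δ = sin 17.90° × sin 213.249° = -0.16852, so δ = -9.702°.
cos h₀ = −tan(+31.0°) tan(-9.702°) = 0.1027, h₀ = 1.4679 rad.
Bracket: h₀ sin ϕ sin δ + cos ϕ cos δ sin h₀ = 1.4679×0.51504×-0.16852 + 0.85717×0.98570×0.99471 = -0.127406 + 0.840443 = 0.713037.
Q̄ = (S_0/π) × [bracket] = (1930/π) × 0.713037 = 438.0 W/m².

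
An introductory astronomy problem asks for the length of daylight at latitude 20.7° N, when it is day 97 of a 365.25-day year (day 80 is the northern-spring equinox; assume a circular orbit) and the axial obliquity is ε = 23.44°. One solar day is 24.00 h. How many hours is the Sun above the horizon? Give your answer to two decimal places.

Solar longitude: L_s = 360° × (97 − 80)/365.25 = 16.756°.
sin δ = sin 23.44° × sin 16.756° = 0.11468, so δ = +6.585°.
cos h₀ = −tan ϕ · tan δ = −tan(+20.7°) × tan(+6.585°) = -0.0436, so h₀ = 1.6144 rad = 92.50°.
Daylight = 2h₀/(2π) × 24.00 h = (1.6144/π) × 24.00 = 12.33 h.

12.33 h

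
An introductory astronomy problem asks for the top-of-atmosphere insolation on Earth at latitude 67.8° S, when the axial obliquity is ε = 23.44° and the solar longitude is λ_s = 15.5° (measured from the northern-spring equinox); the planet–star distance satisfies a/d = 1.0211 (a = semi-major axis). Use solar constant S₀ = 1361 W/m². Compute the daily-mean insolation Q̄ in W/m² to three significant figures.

Q̄ ≈ 106 W/m²

Solar declination: sin δ = sin ε · sin λ_s = sin 23.44° × sin 15.5° = 0.10630, so δ = +6.102°.
cos H₀ = −tan(-67.8°) tan(+6.102°) = 0.2620, H₀ = 1.3057 rad.
Bracket: H₀ sin φ sin δ + cos φ cos δ sin H₀ = 1.3057×-0.92587×0.10630 + 0.37784×0.99433×0.96507 = -0.128507 + 0.362575 = 0.234068.
Inverse-square distance factor (a/d)² = 1.0211² = 1.042645.
Q̄ = (S₀/π) × 1.042645 × [bracket] = (1361/π) × 1.042645 × 0.234068 = 105.7 W/m².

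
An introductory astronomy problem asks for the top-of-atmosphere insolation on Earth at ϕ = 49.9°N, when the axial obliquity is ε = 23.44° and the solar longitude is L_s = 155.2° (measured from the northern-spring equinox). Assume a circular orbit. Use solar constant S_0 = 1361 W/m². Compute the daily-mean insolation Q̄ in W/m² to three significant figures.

Solar declination: sin δ = sin ε · sin L_s = sin 23.44° × sin 155.2° = 0.16685, so δ = +9.605°.
cos h₀ = −tan(+49.9°) tan(+9.605°) = -0.2010, h₀ = 1.7731 rad.
Bracket: h₀ sin ϕ sin δ + cos ϕ cos δ sin h₀ = 1.7731×0.76492×0.16685 + 0.64412×0.98598×0.97960 = 0.226295 + 0.622134 = 0.848429.
Q̄ = (S_0/π) × [bracket] = (1361/π) × 0.848429 = 367.6 W/m².

Q̄ ≈ 368 W/m²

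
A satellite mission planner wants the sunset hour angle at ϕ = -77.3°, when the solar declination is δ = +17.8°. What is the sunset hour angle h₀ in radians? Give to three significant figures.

h₀ = 0.00 rad

cos h₀ = −tan ϕ · tan δ = 1.4247 ≥ 1, so the Sun never rises (polar night) and h₀ = 0.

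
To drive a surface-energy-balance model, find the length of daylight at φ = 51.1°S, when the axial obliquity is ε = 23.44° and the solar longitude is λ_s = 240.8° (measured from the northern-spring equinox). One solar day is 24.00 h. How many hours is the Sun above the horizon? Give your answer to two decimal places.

Solar declination: sin δ = sin ε · sin λ_s = sin 23.44° × sin 240.8° = -0.34724, so δ = -20.318°.
cos H₀ = −tan φ · tan δ = −tan(-51.1°) × tan(-20.318°) = -0.4589, so H₀ = 2.0475 rad = 117.32°.
Daylight = 2H₀/(2π) × 24.00 h = (2.0475/π) × 24.00 = 15.64 h.

15.64 h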